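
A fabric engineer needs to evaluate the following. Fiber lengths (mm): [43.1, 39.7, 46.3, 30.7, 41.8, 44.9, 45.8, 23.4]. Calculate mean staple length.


Formula: Mean = sum of lengths / count
Sum = 43.1 + 39.7 + 46.3 + 30.7 + 41.8 + 44.9 + 45.8 + 23.4
Sum = 315.7 mm
Mean = 315.7 / 8 = 39.46 mm

39.46 mm


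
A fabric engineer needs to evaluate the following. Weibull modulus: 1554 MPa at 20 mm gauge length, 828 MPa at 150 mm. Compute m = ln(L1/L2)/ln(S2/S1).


Formula: m = ln(L1/L2) / ln(S2/S1)
Step 1: ln(L1/L2) = ln(20/150) = -2.01490
Step 2: S2/S1 = 828/1554 = 0.53282
Step 3: ln(S2/S1) = ln(0.53282) = -0.62957
Step 4: m = -2.01490 / -0.62957 = 3.20

3.20 (Weibull m)


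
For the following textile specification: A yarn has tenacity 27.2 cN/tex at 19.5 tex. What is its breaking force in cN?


Formula: Breaking force = Tenacity * Linear density
F = 27.2 cN/tex * 19.5 tex
F = 530.40 cN

530.40 cN


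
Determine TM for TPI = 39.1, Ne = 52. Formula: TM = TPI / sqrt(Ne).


Formula: TM = TPI / sqrt(Ne)
Step 1: sqrt(Ne) = sqrt(52) = 7.2111
Step 2: TM = 39.1 / 7.2111 = 5.42

5.42 TM


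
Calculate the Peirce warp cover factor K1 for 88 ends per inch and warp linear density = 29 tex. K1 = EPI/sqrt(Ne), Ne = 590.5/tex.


Formula: K1 = EPI / sqrt(Ne), with Ne = 590.5 / tex_warp
Step 1: Ne = 590.5 / 29 = 20.362
Step 2: sqrt(Ne) = sqrt(20.362) = 4.5124
Step 3: K1 = 88 / 4.5124 = 19.5

19.5


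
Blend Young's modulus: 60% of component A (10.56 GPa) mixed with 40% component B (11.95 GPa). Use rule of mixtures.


Formula: Blend property = (fraction_A * property_A) + (fraction_B * property_B)
Step 1: Contribution A = 60/100 * 10.56 GPa = 6.336 GPa
Step 2: Contribution B = 40/100 * 11.95 GPa = 4.78 GPa
Step 3: Blend Young's modulus = 6.336 + 4.78 = 11.116 GPa

11.116 GPa


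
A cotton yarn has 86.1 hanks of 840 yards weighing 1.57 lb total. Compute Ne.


Formula: Ne = hanks / mass_lb
Substituting: Ne = 86.1 / 1.57
Ne = 54.8

54.8 Ne


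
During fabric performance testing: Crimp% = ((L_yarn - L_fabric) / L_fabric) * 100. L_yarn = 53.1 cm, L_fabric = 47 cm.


Formula: Crimp% = ((L_yarn - L_fabric) / L_fabric) * 100
Step 1: Extension = 53.1 - 47 = 6.1 cm
Step 2: Crimp% = (6.1 / 47) * 100
Step 3: Crimp% = 0.129787 * 100 = 12.9787% ≈ 13.0%

13.0%


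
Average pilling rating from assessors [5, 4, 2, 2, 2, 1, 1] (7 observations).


Formula: Mean = sum / count
Sum = 5 + 4 + 2 + 2 + 2 + 1 + 1 = 17
Mean = 17 / 7 = 2.4

2.4


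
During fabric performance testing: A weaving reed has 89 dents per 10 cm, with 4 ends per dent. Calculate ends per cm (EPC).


Formula: EPC = (dents per 10 cm * ends per dent) / 10
Step 1: Total ends per 10 cm = 89 * 4 = 356
Step 2: EPC = 356 / 10 = 35.6 ends/cm

35.6 ends/cm


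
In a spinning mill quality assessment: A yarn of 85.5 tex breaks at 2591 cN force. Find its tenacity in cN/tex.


Formula: Tenacity = Breaking force / Linear density
Tenacity = 2591 cN / 85.5 tex
Tenacity = 30.30 cN/tex

30.30 cN/tex


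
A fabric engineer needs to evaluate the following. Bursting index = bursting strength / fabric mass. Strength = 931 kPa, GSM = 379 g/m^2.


Formula: Bursting Index = Bursting Strength / Fabric GSM
BI = 931 kPa / 379 g/m^2
BI = 2.456 kPa/(g/m^2)

2.456 kPa/(g/m^2)


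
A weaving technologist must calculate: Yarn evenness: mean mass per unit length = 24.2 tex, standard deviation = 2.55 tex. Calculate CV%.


Formula: CV% = (standard deviation / mean) * 100
Step 1: Ratio = 2.55 / 24.2 = 0.105372
Step 2: CV% = 0.105372 * 100 = 10.5372% ≈ 10.5%

10.5%


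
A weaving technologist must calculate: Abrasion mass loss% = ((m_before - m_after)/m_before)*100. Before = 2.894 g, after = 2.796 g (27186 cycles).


Formula: Mass loss% = ((m_before - m_after) / m_before) * 100
Step 1: Mass loss = 2.894 - 2.796 = 0.098 g
Step 2: Ratio = 0.098 / 2.894 = 0.0338632
Step 3: Mass loss% = 0.0338632 * 100 = 3.38632% ≈ 3.39%

3.39%


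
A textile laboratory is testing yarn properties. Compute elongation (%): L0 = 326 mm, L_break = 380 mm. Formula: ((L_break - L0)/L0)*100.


Formula: Elongation (%) = ((L_break - L0) / L0) * 100
Step 1: Extension = 380 - 326 = 54 mm
Step 2: Elongation = (54 / 326) * 100
Step 3: Elongation = 0.165644 * 100 = 16.5644% ≈ 16.6%

16.6%


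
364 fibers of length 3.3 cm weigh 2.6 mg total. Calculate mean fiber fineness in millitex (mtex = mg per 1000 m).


Formula: fineness (mtex) = mass (mg) / total length (km) = (mass_mg / total_length_m) * 1000
Step 1: Convert fiber length: 3.3 cm = 0.033 m
Step 2: Total fiber length = 364 * 0.033 = 12.012 m
Step 3: Linear density = 2.6 mg / 12.012 m = 0.2165 mg/m
Step 4: fineness = 0.2165 * 1000 = 216.5 mtex

216.5 mtex


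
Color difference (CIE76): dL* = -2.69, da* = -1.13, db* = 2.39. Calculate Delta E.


Formula: Delta E = sqrt(dL*^2 + da*^2 + db*^2)
Step 1: dL*^2 = (-2.69)^2 = 7.2361
Step 2: da*^2 = (-1.13)^2 = 1.2769
Step 3: db*^2 = 2.39^2 = 5.7121
Step 4: Sum = 7.2361 + 1.2769 + 5.7121 = 14.2251
Step 5: Delta E = sqrt(14.2251) = 3.77

3.77 Delta E


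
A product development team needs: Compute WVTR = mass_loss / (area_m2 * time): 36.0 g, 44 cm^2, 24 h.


Formula: WVTR = mass_loss / (area * time)
Step 1: Convert area: 44 cm^2 = 0.0044 m^2
Step 2: WVTR = 36.0 g / (0.0044 m^2 * 24 h)
Step 3: WVTR = 36.0 / 0.1056 = 340.9 g/m^2/h

340.9 g/m^2/h


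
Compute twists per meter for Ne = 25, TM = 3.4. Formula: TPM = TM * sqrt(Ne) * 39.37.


Formula: TPM = TM * sqrt(Ne) * 39.37
Step 1: sqrt(Ne) = sqrt(25) = 5
Step 2: TM * sqrt(Ne) = 3.4 * 5 = 17
Step 3: TPM = 17 * 39.37 = 669 twists/m

669 twists/m


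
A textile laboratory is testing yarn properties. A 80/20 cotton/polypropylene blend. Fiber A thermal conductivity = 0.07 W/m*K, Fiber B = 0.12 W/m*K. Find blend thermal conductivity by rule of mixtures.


Formula: Blend property = (fraction_A * property_A) + (fraction_B * property_B)
Step 1: Contribution A = 80/100 * 0.07 W/m*K = 0.056 W/m*K
Step 2: Contribution B = 20/100 * 0.12 W/m*K = 0.024 W/m*K
Step 3: Blend thermal conductivity = 0.056 + 0.024 = 0.08 W/m*K

0.08 W/m*K


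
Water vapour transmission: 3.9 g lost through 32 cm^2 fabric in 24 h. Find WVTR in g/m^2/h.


Formula: WVTR = mass_loss / (area * time)
Step 1: Convert area: 32 cm^2 = 0.0032 m^2
Step 2: WVTR = 3.9 g / (0.0032 m^2 * 24 h)
Step 3: WVTR = 3.9 / 0.0768 = 50.8 g/m^2/h

50.8 g/m^2/h


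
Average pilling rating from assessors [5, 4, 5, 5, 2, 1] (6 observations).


Formula: Mean = sum / count
Sum = 5 + 4 + 5 + 5 + 2 + 1 = 22
Mean = 22 / 6 = 3.7

3.7


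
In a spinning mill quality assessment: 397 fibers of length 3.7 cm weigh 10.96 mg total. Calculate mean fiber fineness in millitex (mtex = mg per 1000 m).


Formula: fineness (mtex) = mass (mg) / total length (km) = (mass_mg / total_length_m) * 1000
Step 1: Convert fiber length: 3.7 cm = 0.037 m
Step 2: Total fiber length = 397 * 0.037 = 14.689 m
Step 3: Linear density = 10.96 mg / 14.689 m = 0.7461 mg/m
Step 4: fineness = 0.7461 * 1000 = 746.1 mtex

746.1 mtex


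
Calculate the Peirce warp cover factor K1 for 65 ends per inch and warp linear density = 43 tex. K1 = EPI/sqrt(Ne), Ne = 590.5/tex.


Formula: K1 = EPI / sqrt(Ne), with Ne = 590.5 / tex_warp
Step 1: Ne = 590.5 / 43 = 13.733
Step 2: sqrt(Ne) = sqrt(13.733) = 3.7058
Step 3: K1 = 65 / 3.7058 = 17.5

17.5


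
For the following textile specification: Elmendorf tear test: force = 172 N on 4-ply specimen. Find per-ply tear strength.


Formula: Per-ply strength = Total force / Number of plies
Per-ply = 172 N / 4
Per-ply = 43 N

43 N


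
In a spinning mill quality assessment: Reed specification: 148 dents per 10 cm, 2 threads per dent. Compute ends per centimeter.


Formula: EPC = (dents per 10 cm * ends per dent) / 10
Step 1: Total ends per 10 cm = 148 * 2 = 296
Step 2: EPC = 296 / 10 = 29.6 ends/cm

29.6 ends/cm


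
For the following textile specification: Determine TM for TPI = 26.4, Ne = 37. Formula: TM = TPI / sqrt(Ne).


Formula: TM = TPI / sqrt(Ne)
Step 1: sqrt(Ne) = sqrt(37) = 6.0828
Step 2: TM = 26.4 / 6.0828 = 4.34

4.34 TM


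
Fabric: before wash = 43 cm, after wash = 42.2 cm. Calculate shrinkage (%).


Formula: Shrinkage% = ((L_before - L_after) / L_before) * 100
Step 1: Shrinkage = 43 - 42.2 = 0.8 cm
Step 2: Shrinkage% = (0.8 / 43) * 100
Step 3: Shrinkage% = 0.018605 * 100 = 1.8605% ≈ 1.9%

1.9%


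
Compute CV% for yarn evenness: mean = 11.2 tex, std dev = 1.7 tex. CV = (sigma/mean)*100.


Formula: CV% = (standard deviation / mean) * 100
Step 1: Ratio = 1.7 / 11.2 = 0.151786
Step 2: CV% = 0.151786 * 100 = 15.1786% ≈ 15.2%

15.2%


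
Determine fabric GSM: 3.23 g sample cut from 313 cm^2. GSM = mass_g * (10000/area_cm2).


Formula: GSM = mass_g / area_m2
Step 1: Convert area: 313 cm^2 = 313 / 10000 = 0.0313 m^2
Step 2: GSM = 3.23 g / 0.0313 m^2 = 103.2 g/m^2

103.2 g/m^2


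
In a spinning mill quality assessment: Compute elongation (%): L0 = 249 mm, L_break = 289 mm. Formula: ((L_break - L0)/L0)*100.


Formula: Elongation (%) = ((L_break - L0) / L0) * 100
Step 1: Extension = 289 - 249 = 40 mm
Step 2: Elongation = (40 / 249) * 100
Step 3: Elongation = 0.160643 * 100 = 16.0643% ≈ 16.1%

16.1%


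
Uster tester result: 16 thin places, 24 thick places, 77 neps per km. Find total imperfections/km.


Formula: Total = thin places + thick places + neps
Total = 16 + 24 + 77
Total = 117 imperfections/km

117 imperfections/km


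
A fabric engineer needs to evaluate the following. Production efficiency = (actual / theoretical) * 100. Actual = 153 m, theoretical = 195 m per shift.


Formula: Efficiency% = (Actual output / Theoretical output) * 100
Efficiency% = (153 / 195) * 100
Efficiency% = 0.784615 * 100 = 78.4615% ≈ 78.5%

78.5%


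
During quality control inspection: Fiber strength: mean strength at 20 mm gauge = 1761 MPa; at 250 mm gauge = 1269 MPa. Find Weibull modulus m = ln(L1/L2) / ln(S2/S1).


Formula: m = ln(L1/L2) / ln(S2/S1)
Step 1: ln(L1/L2) = ln(20/250) = -2.52573
Step 2: S2/S1 = 1269/1761 = 0.72061
Step 3: ln(S2/S1) = ln(0.72061) = -0.32766
Step 4: m = -2.52573 / -0.32766 = 7.71

7.71 (Weibull m)


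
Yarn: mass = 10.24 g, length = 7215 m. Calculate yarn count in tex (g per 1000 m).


Formula: Tex = (mass_g / length_m) * 1000
Substituting: Tex = (10.24 / 7215) * 1000
Intermediate: 10.24 / 7215 = 0.00141927 g/m
Tex = 0.00141927 * 1000 = 1.42 tex

1.42 tex


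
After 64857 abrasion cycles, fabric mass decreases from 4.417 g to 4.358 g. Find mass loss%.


Formula: Mass loss% = ((m_before - m_after) / m_before) * 100
Step 1: Mass loss = 4.417 - 4.358 = 0.059 g
Step 2: Ratio = 0.059 / 4.417 = 0.0133575
Step 3: Mass loss% = 0.0133575 * 100 = 1.33575% ≈ 1.34%

1.34%


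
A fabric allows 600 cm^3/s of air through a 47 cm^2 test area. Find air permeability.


Formula: Air Permeability = Airflow / Test Area
AP = 600 cm^3/s / 47 cm^2
AP = 12.8 cm^3/s/cm^2

12.8 cm^3/s/cm^2


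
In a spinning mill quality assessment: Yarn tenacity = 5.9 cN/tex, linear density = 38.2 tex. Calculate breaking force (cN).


Formula: Breaking force = Tenacity * Linear density
F = 5.9 cN/tex * 38.2 tex
F = 225.38 cN

225.38 cN


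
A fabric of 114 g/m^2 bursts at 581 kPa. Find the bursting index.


Formula: Bursting Index = Bursting Strength / Fabric GSM
BI = 581 kPa / 114 g/m^2
BI = 5.096 kPa/(g/m^2)

5.096 kPa/(g/m^2)


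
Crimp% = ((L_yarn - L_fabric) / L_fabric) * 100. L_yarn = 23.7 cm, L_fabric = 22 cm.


Formula: Crimp% = ((L_yarn - L_fabric) / L_fabric) * 100
Step 1: Extension = 23.7 - 22 = 1.7 cm
Step 2: Crimp% = (1.7 / 22) * 100
Step 3: Crimp% = 0.077273 * 100 = 7.7273% ≈ 7.7%

7.7%


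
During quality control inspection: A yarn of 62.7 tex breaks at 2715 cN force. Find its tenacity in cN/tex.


Formula: Tenacity = Breaking force / Linear density
Tenacity = 2715 cN / 62.7 tex
Tenacity = 43.30 cN/tex

43.30 cN/tex


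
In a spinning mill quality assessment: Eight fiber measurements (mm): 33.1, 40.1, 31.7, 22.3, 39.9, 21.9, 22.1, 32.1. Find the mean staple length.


Formula: Mean = sum of lengths / count
Sum = 33.1 + 40.1 + 31.7 + 22.3 + 39.9 + 21.9 + 22.1 + 32.1
Sum = 243.2 mm
Mean = 243.2 / 8 = 30.40 mm

30.40 mm


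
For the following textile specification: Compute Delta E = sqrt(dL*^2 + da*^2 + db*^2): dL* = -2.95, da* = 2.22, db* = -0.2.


Formula: Delta E = sqrt(dL*^2 + da*^2 + db*^2)
Step 1: dL*^2 = (-2.95)^2 = 8.7025
Step 2: da*^2 = 2.22^2 = 4.9284
Step 3: db*^2 = (-0.2)^2 = 0.04
Step 4: Sum = 8.7025 + 4.9284 + 0.04 = 13.6709
Step 5: Delta E = sqrt(13.6709) = 3.7

3.7 Delta E


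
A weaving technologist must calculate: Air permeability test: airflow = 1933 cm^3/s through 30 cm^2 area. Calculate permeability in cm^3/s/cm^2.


Formula: Air Permeability = Airflow / Test Area
AP = 1933 cm^3/s / 30 cm^2
AP = 64.4 cm^3/s/cm^2

64.4 cm^3/s/cm^2


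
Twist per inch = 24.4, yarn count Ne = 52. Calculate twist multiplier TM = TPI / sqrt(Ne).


Formula: TM = TPI / sqrt(Ne)
Step 1: sqrt(Ne) = sqrt(52) = 7.2111
Step 2: TM = 24.4 / 7.2111 = 3.38

3.38 TM


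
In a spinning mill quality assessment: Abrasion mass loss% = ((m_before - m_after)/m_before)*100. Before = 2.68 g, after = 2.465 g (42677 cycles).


Formula: Mass loss% = ((m_before - m_after) / m_before) * 100
Step 1: Mass loss = 2.68 - 2.465 = 0.215 g
Step 2: Ratio = 0.215 / 2.68 = 0.0802239
Step 3: Mass loss% = 0.0802239 * 100 = 8.02239% ≈ 8.02%

8.02%


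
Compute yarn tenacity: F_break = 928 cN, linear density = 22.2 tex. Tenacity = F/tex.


Formula: Tenacity = Breaking force / Linear density
Tenacity = 928 cN / 22.2 tex
Tenacity = 41.80 cN/tex

41.80 cN/tex


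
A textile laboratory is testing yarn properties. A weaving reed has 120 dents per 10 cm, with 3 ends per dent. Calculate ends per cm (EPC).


Formula: EPC = (dents per 10 cm * ends per dent) / 10
Step 1: Total ends per 10 cm = 120 * 3 = 360
Step 2: EPC = 360 / 10 = 36.0 ends/cm

36.0 ends/cm


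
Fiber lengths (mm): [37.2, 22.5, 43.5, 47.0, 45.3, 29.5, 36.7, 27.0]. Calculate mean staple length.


Formula: Mean = sum of lengths / count
Sum = 37.2 + 22.5 + 43.5 + 47.0 + 45.3 + 29.5 + 36.7 + 27.0
Sum = 288.7 mm
Mean = 288.7 / 8 = 36.09 mm

36.09 mm


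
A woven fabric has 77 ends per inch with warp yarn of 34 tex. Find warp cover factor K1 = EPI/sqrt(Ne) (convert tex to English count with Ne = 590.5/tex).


Formula: K1 = EPI / sqrt(Ne), with Ne = 590.5 / tex_warp
Step 1: Ne = 590.5 / 34 = 17.368
Step 2: sqrt(Ne) = sqrt(17.368) = 4.1675
Step 3: K1 = 77 / 4.1675 = 18.5

18.5


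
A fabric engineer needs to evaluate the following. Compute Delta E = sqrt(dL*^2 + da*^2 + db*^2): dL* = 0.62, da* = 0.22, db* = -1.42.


Formula: Delta E = sqrt(dL*^2 + da*^2 + db*^2)
Step 1: dL*^2 = 0.62^2 = 0.3844
Step 2: da*^2 = 0.22^2 = 0.0484
Step 3: db*^2 = (-1.42)^2 = 2.0164
Step 4: Sum = 0.3844 + 0.0484 + 2.0164 = 2.4492
Step 5: Delta E = sqrt(2.4492) = 1.56

1.56 Delta E


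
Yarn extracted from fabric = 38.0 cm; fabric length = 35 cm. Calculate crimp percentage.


Formula: Crimp% = ((L_yarn - L_fabric) / L_fabric) * 100
Step 1: Extension = 38.0 - 35 = 3.0 cm
Step 2: Crimp% = (3.0 / 35) * 100
Step 3: Crimp% = 0.085714 * 100 = 8.5714% ≈ 8.6%

8.6%


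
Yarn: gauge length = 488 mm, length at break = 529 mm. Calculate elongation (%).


Formula: Elongation (%) = ((L_break - L0) / L0) * 100
Step 1: Extension = 529 - 488 = 41 mm
Step 2: Elongation = (41 / 488) * 100
Step 3: Elongation = 0.084016 * 100 = 8.4016% ≈ 8.4%

8.4%


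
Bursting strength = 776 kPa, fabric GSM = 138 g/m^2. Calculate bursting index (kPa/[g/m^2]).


Formula: Bursting Index = Bursting Strength / Fabric GSM
BI = 776 kPa / 138 g/m^2
BI = 5.623 kPa/(g/m^2)

5.623 kPa/(g/m^2)


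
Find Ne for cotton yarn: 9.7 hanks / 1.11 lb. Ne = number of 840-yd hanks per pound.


Formula: Ne = hanks / mass_lb
Substituting: Ne = 9.7 / 1.11
Ne = 8.7

8.7 Ne


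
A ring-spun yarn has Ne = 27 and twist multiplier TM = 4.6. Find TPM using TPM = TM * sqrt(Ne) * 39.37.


Formula: TPM = TM * sqrt(Ne) * 39.37
Step 1: sqrt(Ne) = sqrt(27) = 5.1962
Step 2: TM * sqrt(Ne) = 4.6 * 5.1962 = 23.9025
Step 3: TPM = 23.9025 * 39.37 = 941 twists/m

941 twists/m


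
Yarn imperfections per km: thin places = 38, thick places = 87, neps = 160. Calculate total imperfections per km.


Formula: Total = thin places + thick places + neps
Total = 38 + 87 + 160
Total = 285 imperfections/km

285 imperfections/km


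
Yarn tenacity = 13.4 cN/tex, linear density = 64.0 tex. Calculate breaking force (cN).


Formula: Breaking force = Tenacity * Linear density
F = 13.4 cN/tex * 64.0 tex
F = 857.60 cN

857.60 cN


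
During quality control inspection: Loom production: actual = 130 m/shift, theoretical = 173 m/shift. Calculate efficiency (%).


Formula: Efficiency% = (Actual output / Theoretical output) * 100
Efficiency% = (130 / 173) * 100
Efficiency% = 0.751445 * 100 = 75.1445% ≈ 75.1%

75.1%


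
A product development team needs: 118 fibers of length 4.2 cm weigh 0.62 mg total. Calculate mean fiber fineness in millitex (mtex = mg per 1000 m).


Formula: fineness (mtex) = mass (mg) / total length (km) = (mass_mg / total_length_m) * 1000
Step 1: Convert fiber length: 4.2 cm = 0.042 m
Step 2: Total fiber length = 118 * 0.042 = 4.956 m
Step 3: Linear density = 0.62 mg / 4.956 m = 0.1251 mg/m
Step 4: fineness = 0.1251 * 1000 = 125.1 mtex

125.1 mtex


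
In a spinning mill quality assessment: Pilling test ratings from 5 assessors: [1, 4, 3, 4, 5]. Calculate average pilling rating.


Formula: Mean = sum / count
Sum = 1 + 4 + 3 + 4 + 5 = 17
Mean = 17 / 5 = 3.4

3.4


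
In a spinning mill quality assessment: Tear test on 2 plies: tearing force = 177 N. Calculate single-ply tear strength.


Formula: Per-ply strength = Total force / Number of plies
Per-ply = 177 N / 2
Per-ply = 88.5 N

88.5 N


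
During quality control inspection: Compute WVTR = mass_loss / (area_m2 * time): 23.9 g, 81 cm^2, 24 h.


Formula: WVTR = mass_loss / (area * time)
Step 1: Convert area: 81 cm^2 = 0.0081 m^2
Step 2: WVTR = 23.9 g / (0.0081 m^2 * 24 h)
Step 3: WVTR = 23.9 / 0.1944 = 122.9 g/m^2/h

122.9 g/m^2/h


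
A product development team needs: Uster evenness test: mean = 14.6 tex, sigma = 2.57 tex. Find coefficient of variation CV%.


Formula: CV% = (standard deviation / mean) * 100
Step 1: Ratio = 2.57 / 14.6 = 0.176027
Step 2: CV% = 0.176027 * 100 = 17.6027% ≈ 17.6%

17.6%


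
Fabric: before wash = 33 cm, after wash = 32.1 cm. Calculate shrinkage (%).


Formula: Shrinkage% = ((L_before - L_after) / L_before) * 100
Step 1: Shrinkage = 33 - 32.1 = 0.9 cm
Step 2: Shrinkage% = (0.9 / 33) * 100
Step 3: Shrinkage% = 0.027273 * 100 = 2.7273% ≈ 2.7%

2.7%


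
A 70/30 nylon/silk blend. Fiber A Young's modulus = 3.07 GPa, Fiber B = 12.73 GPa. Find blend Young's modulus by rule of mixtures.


Formula: Blend property = (fraction_A * property_A) + (fraction_B * property_B)
Step 1: Contribution A = 70/100 * 3.07 GPa = 2.149 GPa
Step 2: Contribution B = 30/100 * 12.73 GPa = 3.819 GPa
Step 3: Blend Young's modulus = 2.149 + 3.819 = 5.968 GPa

5.968 GPa


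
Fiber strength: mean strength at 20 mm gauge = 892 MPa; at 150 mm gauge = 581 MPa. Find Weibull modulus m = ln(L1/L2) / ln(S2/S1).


Formula: m = ln(L1/L2) / ln(S2/S1)
Step 1: ln(L1/L2) = ln(20/150) = -2.01490
Step 2: S2/S1 = 581/892 = 0.65135
Step 3: ln(S2/S1) = ln(0.65135) = -0.42871
Step 4: m = -2.01490 / -0.42871 = 4.70

4.70 (Weibull m)


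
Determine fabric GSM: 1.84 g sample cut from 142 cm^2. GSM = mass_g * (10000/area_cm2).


Formula: GSM = mass_g / area_m2
Step 1: Convert area: 142 cm^2 = 142 / 10000 = 0.0142 m^2
Step 2: GSM = 1.84 g / 0.0142 m^2 = 129.6 g/m^2

129.6 g/m^2


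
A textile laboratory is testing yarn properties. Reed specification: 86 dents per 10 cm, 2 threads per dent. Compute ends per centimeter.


Formula: EPC = (dents per 10 cm * ends per dent) / 10
Step 1: Total ends per 10 cm = 86 * 2 = 172
Step 2: EPC = 172 / 10 = 17.2 ends/cm

17.2 ends/cm


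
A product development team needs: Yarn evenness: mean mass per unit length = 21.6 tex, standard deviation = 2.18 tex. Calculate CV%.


Formula: CV% = (standard deviation / mean) * 100
Step 1: Ratio = 2.18 / 21.6 = 0.100926
Step 2: CV% = 0.100926 * 100 = 10.0926% ≈ 10.1%

10.1%


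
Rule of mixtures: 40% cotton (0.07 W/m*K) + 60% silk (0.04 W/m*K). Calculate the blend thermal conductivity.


Formula: Blend property = (fraction_A * property_A) + (fraction_B * property_B)
Step 1: Contribution A = 40/100 * 0.07 W/m*K = 0.028 W/m*K
Step 2: Contribution B = 60/100 * 0.04 W/m*K = 0.024 W/m*K
Step 3: Blend thermal conductivity = 0.028 + 0.024 = 0.052 W/m*K

0.052 W/m*K


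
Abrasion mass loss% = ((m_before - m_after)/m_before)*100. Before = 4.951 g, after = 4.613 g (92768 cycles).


Formula: Mass loss% = ((m_before - m_after) / m_before) * 100
Step 1: Mass loss = 4.951 - 4.613 = 0.338 g
Step 2: Ratio = 0.338 / 4.951 = 0.068269
Step 3: Mass loss% = 0.068269 * 100 = 6.8269% ≈ 6.83%

6.83%


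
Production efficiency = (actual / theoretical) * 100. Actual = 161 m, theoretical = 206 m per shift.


Formula: Efficiency% = (Actual output / Theoretical output) * 100
Efficiency% = (161 / 206) * 100
Efficiency% = 0.781553 * 100 = 78.1553% ≈ 78.2%

78.2%


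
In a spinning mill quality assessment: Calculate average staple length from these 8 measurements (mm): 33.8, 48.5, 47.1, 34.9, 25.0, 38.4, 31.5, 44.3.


Formula: Mean = sum of lengths / count
Sum = 33.8 + 48.5 + 47.1 + 34.9 + 25.0 + 38.4 + 31.5 + 44.3
Sum = 303.5 mm
Mean = 303.5 / 8 = 37.94 mm

37.94 mm


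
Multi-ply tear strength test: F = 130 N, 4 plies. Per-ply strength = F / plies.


Formula: Per-ply strength = Total force / Number of plies
Per-ply = 130 N / 4
Per-ply = 32.5 N

32.5 N


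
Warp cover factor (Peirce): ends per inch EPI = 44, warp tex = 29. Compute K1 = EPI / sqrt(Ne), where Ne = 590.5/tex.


Formula: K1 = EPI / sqrt(Ne), with Ne = 590.5 / tex_warp
Step 1: Ne = 590.5 / 29 = 20.362
Step 2: sqrt(Ne) = sqrt(20.362) = 4.5124
Step 3: K1 = 44 / 4.5124 = 9.8

9.8


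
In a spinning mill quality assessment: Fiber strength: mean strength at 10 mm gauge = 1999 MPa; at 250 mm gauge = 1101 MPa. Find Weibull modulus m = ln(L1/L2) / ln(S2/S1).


Formula: m = ln(L1/L2) / ln(S2/S1)
Step 1: ln(L1/L2) = ln(10/250) = -3.21888
Step 2: S2/S1 = 1101/1999 = 0.55078
Step 3: ln(S2/S1) = ln(0.55078) = -0.59642
Step 4: m = -3.21888 / -0.59642 = 5.40

5.40 (Weibull m)


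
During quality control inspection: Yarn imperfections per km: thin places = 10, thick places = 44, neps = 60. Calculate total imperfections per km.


Formula: Total = thin places + thick places + neps
Total = 10 + 44 + 60
Total = 114 imperfections/km

114 imperfections/km


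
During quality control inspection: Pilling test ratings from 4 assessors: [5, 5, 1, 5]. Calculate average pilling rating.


Formula: Mean = sum / count
Sum = 5 + 5 + 1 + 5 = 16
Mean = 16 / 4 = 4.0

4.0


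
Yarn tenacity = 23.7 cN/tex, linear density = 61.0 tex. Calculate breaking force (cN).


Formula: Breaking force = Tenacity * Linear density
F = 23.7 cN/tex * 61.0 tex
F = 1445.70 cN

1445.70 cN


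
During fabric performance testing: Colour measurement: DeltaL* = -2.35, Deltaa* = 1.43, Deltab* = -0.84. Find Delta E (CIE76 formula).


Formula: Delta E = sqrt(dL*^2 + da*^2 + db*^2)
Step 1: dL*^2 = (-2.35)^2 = 5.5225
Step 2: da*^2 = 1.43^2 = 2.0449
Step 3: db*^2 = (-0.84)^2 = 0.7056
Step 4: Sum = 5.5225 + 2.0449 + 0.7056 = 8.273
Step 5: Delta E = sqrt(8.273) = 2.88

2.88 Delta E


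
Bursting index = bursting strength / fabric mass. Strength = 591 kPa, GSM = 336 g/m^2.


Formula: Bursting Index = Bursting Strength / Fabric GSM
BI = 591 kPa / 336 g/m^2
BI = 1.759 kPa/(g/m^2)

1.759 kPa/(g/m^2)


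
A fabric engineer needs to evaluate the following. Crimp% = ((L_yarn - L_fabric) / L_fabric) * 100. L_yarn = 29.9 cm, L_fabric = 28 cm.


Formula: Crimp% = ((L_yarn - L_fabric) / L_fabric) * 100
Step 1: Extension = 29.9 - 28 = 1.9 cm
Step 2: Crimp% = (1.9 / 28) * 100
Step 3: Crimp% = 0.067857 * 100 = 6.7857% ≈ 6.8%

6.8%


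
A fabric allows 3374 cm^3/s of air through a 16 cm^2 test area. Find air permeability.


Formula: Air Permeability = Airflow / Test Area
AP = 3374 cm^3/s / 16 cm^2
AP = 210.9 cm^3/s/cm^2

210.9 cm^3/s/cm^2


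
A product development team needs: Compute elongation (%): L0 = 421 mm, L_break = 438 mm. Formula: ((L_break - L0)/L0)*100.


Formula: Elongation (%) = ((L_break - L0) / L0) * 100
Step 1: Extension = 438 - 421 = 17 mm
Step 2: Elongation = (17 / 421) * 100
Step 3: Elongation = 0.04038 * 100 = 4.038% ≈ 4.0%

4.0%


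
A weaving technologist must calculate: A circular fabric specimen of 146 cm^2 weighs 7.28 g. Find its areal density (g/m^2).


Formula: GSM = mass_g / area_m2
Step 1: Convert area: 146 cm^2 = 146 / 10000 = 0.0146 m^2
Step 2: GSM = 7.28 g / 0.0146 m^2 = 498.6 g/m^2

498.6 g/m^2


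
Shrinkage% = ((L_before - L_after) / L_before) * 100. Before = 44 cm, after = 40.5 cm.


Formula: Shrinkage% = ((L_before - L_after) / L_before) * 100
Step 1: Shrinkage = 44 - 40.5 = 3.5 cm
Step 2: Shrinkage% = (3.5 / 44) * 100
Step 3: Shrinkage% = 0.079545 * 100 = 7.9545% ≈ 8.0%

8.0%


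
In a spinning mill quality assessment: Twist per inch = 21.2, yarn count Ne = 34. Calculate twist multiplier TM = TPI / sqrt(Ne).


Formula: TM = TPI / sqrt(Ne)
Step 1: sqrt(Ne) = sqrt(34) = 5.831
Step 2: TM = 21.2 / 5.831 = 3.64

3.64 TM


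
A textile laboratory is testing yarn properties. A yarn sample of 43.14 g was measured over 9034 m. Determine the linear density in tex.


Formula: Tex = (mass_g / length_m) * 1000
Substituting: Tex = (43.14 / 9034) * 1000
Intermediate: 43.14 / 9034 = 0.00477529 g/m
Tex = 0.00477529 * 1000 = 4.78 tex

4.78 tex


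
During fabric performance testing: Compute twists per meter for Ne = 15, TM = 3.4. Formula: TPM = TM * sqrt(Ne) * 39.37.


Formula: TPM = TM * sqrt(Ne) * 39.37
Step 1: sqrt(Ne) = sqrt(15) = 3.873
Step 2: TM * sqrt(Ne) = 3.4 * 3.873 = 13.1682
Step 3: TPM = 13.1682 * 39.37 = 518 twists/m

518 twists/m


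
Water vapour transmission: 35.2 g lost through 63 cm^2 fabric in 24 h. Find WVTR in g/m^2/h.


Formula: WVTR = mass_loss / (area * time)
Step 1: Convert area: 63 cm^2 = 0.0063 m^2
Step 2: WVTR = 35.2 g / (0.0063 m^2 * 24 h)
Step 3: WVTR = 35.2 / 0.1512 = 232.8 g/m^2/h

232.8 g/m^2/h


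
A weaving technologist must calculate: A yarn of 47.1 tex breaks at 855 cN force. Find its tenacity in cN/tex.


Formula: Tenacity = Breaking force / Linear density
Tenacity = 855 cN / 47.1 tex
Tenacity = 18.15 cN/tex

18.15 cN/tex


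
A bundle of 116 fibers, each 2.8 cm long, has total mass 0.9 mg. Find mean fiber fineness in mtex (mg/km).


Formula: fineness (mtex) = mass (mg) / total length (km) = (mass_mg / total_length_m) * 1000
Step 1: Convert fiber length: 2.8 cm = 0.028 m
Step 2: Total fiber length = 116 * 0.028 = 3.248 m
Step 3: Linear density = 0.9 mg / 3.248 m = 0.2771 mg/m
Step 4: fineness = 0.2771 * 1000 = 277.1 mtex

277.1 mtex


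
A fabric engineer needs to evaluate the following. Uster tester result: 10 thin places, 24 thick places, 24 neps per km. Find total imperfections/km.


Formula: Total = thin places + thick places + neps
Total = 10 + 24 + 24
Total = 58 imperfections/km

58 imperfections/km


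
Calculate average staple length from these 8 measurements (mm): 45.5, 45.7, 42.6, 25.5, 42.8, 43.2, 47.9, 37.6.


Formula: Mean = sum of lengths / count
Sum = 45.5 + 45.7 + 42.6 + 25.5 + 42.8 + 43.2 + 47.9 + 37.6
Sum = 330.8 mm
Mean = 330.8 / 8 = 41.35 mm

41.35 mm


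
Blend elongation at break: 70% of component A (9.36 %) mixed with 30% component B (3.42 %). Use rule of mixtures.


Formula: Blend property = (fraction_A * property_A) + (fraction_B * property_B)
Step 1: Contribution A = 70/100 * 9.36 % = 6.552 %
Step 2: Contribution B = 30/100 * 3.42 % = 1.026 %
Step 3: Blend elongation at break = 6.552 + 1.026 = 7.578 %

7.578 %


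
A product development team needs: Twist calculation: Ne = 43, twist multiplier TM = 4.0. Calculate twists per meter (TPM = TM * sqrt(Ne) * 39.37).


Formula: TPM = TM * sqrt(Ne) * 39.37
Step 1: sqrt(Ne) = sqrt(43) = 6.5574
Step 2: TM * sqrt(Ne) = 4.0 * 6.5574 = 26.2296
Step 3: TPM = 26.2296 * 39.37 = 1033 twists/m

1033 twists/m


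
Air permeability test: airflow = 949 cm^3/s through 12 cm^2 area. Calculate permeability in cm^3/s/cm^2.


Formula: Air Permeability = Airflow / Test Area
AP = 949 cm^3/s / 12 cm^2
AP = 79.1 cm^3/s/cm^2

79.1 cm^3/s/cm^2


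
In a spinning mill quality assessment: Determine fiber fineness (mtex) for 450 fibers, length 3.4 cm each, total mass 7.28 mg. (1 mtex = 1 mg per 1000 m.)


Formula: fineness (mtex) = mass (mg) / total length (km) = (mass_mg / total_length_m) * 1000
Step 1: Convert fiber length: 3.4 cm = 0.034 m
Step 2: Total fiber length = 450 * 0.034 = 15.3 m
Step 3: Linear density = 7.28 mg / 15.3 m = 0.4758 mg/m
Step 4: fineness = 0.4758 * 1000 = 475.8 mtex

475.8 mtex


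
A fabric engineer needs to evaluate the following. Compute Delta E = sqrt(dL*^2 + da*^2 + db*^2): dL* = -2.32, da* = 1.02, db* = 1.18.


Formula: Delta E = sqrt(dL*^2 + da*^2 + db*^2)
Step 1: dL*^2 = (-2.32)^2 = 5.3824
Step 2: da*^2 = 1.02^2 = 1.0404
Step 3: db*^2 = 1.18^2 = 1.3924
Step 4: Sum = 5.3824 + 1.0404 + 1.3924 = 7.8152
Step 5: Delta E = sqrt(7.8152) = 2.8

2.8 Delta E


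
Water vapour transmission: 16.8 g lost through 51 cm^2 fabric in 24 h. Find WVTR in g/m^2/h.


Formula: WVTR = mass_loss / (area * time)
Step 1: Convert area: 51 cm^2 = 0.0051 m^2
Step 2: WVTR = 16.8 g / (0.0051 m^2 * 24 h)
Step 3: WVTR = 16.8 / 0.1224 = 137.3 g/m^2/h

137.3 g/m^2/h


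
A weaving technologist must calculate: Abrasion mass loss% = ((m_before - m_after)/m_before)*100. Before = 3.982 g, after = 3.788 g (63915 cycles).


Formula: Mass loss% = ((m_before - m_after) / m_before) * 100
Step 1: Mass loss = 3.982 - 3.788 = 0.194 g
Step 2: Ratio = 0.194 / 3.982 = 0.0487192
Step 3: Mass loss% = 0.0487192 * 100 = 4.87192% ≈ 4.87%

4.87%


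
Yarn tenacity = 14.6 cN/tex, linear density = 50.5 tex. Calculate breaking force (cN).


Formula: Breaking force = Tenacity * Linear density
F = 14.6 cN/tex * 50.5 tex
F = 737.30 cN

737.30 cN


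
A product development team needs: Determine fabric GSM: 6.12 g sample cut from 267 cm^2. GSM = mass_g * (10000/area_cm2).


Formula: GSM = mass_g / area_m2
Step 1: Convert area: 267 cm^2 = 267 / 10000 = 0.0267 m^2
Step 2: GSM = 6.12 g / 0.0267 m^2 = 229.2 g/m^2

229.2 g/m^2


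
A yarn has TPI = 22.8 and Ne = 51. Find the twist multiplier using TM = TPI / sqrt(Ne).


Formula: TM = TPI / sqrt(Ne)
Step 1: sqrt(Ne) = sqrt(51) = 7.1414
Step 2: TM = 22.8 / 7.1414 = 3.19

3.19 TM


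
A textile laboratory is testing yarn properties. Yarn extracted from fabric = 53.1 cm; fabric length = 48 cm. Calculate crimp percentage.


Formula: Crimp% = ((L_yarn - L_fabric) / L_fabric) * 100
Step 1: Extension = 53.1 - 48 = 5.1 cm
Step 2: Crimp% = (5.1 / 48) * 100
Step 3: Crimp% = 0.10625 * 100 = 10.625% ≈ 10.6%

10.6%


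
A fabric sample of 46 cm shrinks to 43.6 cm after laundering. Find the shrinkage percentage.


Formula: Shrinkage% = ((L_before - L_after) / L_before) * 100
Step 1: Shrinkage = 46 - 43.6 = 2.4 cm
Step 2: Shrinkage% = (2.4 / 46) * 100
Step 3: Shrinkage% = 0.052174 * 100 = 5.2174% ≈ 5.2%

5.2%


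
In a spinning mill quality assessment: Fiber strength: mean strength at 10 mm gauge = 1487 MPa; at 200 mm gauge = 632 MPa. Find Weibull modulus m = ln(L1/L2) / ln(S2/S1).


Formula: m = ln(L1/L2) / ln(S2/S1)
Step 1: ln(L1/L2) = ln(10/200) = -2.99573
Step 2: S2/S1 = 632/1487 = 0.42502
Step 3: ln(S2/S1) = ln(0.42502) = -0.85562
Step 4: m = -2.99573 / -0.85562 = 3.50

3.50 (Weibull m)


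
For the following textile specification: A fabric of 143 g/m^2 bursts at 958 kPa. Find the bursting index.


Formula: Bursting Index = Bursting Strength / Fabric GSM
BI = 958 kPa / 143 g/m^2
BI = 6.699 kPa/(g/m^2)

6.699 kPa/(g/m^2)


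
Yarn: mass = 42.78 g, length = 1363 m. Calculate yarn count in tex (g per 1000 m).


Formula: Tex = (mass_g / length_m) * 1000
Substituting: Tex = (42.78 / 1363) * 1000
Intermediate: 42.78 / 1363 = 0.03138665 g/m
Tex = 0.03138665 * 1000 = 31.39 tex

31.39 tex


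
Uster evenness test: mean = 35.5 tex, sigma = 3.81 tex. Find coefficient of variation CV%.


Formula: CV% = (standard deviation / mean) * 100
Step 1: Ratio = 3.81 / 35.5 = 0.107324
Step 2: CV% = 0.107324 * 100 = 10.7324% ≈ 10.7%

10.7%


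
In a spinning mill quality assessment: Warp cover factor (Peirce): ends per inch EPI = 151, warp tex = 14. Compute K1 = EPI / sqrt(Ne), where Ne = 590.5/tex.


Formula: K1 = EPI / sqrt(Ne), with Ne = 590.5 / tex_warp
Step 1: Ne = 590.5 / 14 = 42.179
Step 2: sqrt(Ne) = sqrt(42.179) = 6.4945
Step 3: K1 = 151 / 6.4945 = 23.3

23.3


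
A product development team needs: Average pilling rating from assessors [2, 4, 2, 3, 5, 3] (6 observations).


Formula: Mean = sum / count
Sum = 2 + 4 + 2 + 3 + 5 + 3 = 19
Mean = 19 / 6 = 3.2

3.2


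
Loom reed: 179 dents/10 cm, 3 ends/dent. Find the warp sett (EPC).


Formula: EPC = (dents per 10 cm * ends per dent) / 10
Step 1: Total ends per 10 cm = 179 * 3 = 537
Step 2: EPC = 537 / 10 = 53.7 ends/cm

53.7 ends/cm


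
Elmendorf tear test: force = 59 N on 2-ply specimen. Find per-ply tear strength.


Formula: Per-ply strength = Total force / Number of plies
Per-ply = 59 N / 2
Per-ply = 29.5 N

29.5 N


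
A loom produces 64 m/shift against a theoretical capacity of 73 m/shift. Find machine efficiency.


Formula: Efficiency% = (Actual output / Theoretical output) * 100
Efficiency% = (64 / 73) * 100
Efficiency% = 0.876712 * 100 = 87.6712% ≈ 87.7%

87.7%


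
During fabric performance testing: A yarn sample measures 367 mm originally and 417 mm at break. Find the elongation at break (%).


Formula: Elongation (%) = ((L_break - L0) / L0) * 100
Step 1: Extension = 417 - 367 = 50 mm
Step 2: Elongation = (50 / 367) * 100
Step 3: Elongation = 0.13624 * 100 = 13.624% ≈ 13.6%

13.6%


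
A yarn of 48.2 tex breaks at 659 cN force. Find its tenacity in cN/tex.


Formula: Tenacity = Breaking force / Linear density
Tenacity = 659 cN / 48.2 tex
Tenacity = 13.67 cN/tex

13.67 cN/tex


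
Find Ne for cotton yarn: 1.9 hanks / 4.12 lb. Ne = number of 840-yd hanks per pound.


Formula: Ne = hanks / mass_lb
Substituting: Ne = 1.9 / 4.12
Ne = 0.5

0.5 Ne


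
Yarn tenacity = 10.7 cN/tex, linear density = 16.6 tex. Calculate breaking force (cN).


Formula: Breaking force = Tenacity * Linear density
F = 10.7 cN/tex * 16.6 tex
F = 177.62 cN

177.62 cN


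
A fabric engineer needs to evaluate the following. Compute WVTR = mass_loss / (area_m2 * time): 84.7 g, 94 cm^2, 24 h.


Formula: WVTR = mass_loss / (area * time)
Step 1: Convert area: 94 cm^2 = 0.0094 m^2
Step 2: WVTR = 84.7 g / (0.0094 m^2 * 24 h)
Step 3: WVTR = 84.7 / 0.2256 = 375.4 g/m^2/h

375.4 g/m^2/h


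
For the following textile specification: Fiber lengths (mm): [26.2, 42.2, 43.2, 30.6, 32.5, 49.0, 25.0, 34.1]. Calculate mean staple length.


Formula: Mean = sum of lengths / count
Sum = 26.2 + 42.2 + 43.2 + 30.6 + 32.5 + 49.0 + 25.0 + 34.1
Sum = 282.8 mm
Mean = 282.8 / 8 = 35.35 mm

35.35 mm


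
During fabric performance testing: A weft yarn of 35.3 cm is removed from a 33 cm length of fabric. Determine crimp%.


Formula: Crimp% = ((L_yarn - L_fabric) / L_fabric) * 100
Step 1: Extension = 35.3 - 33 = 2.3 cm
Step 2: Crimp% = (2.3 / 33) * 100
Step 3: Crimp% = 0.069697 * 100 = 6.9697% ≈ 7.0%

7.0%


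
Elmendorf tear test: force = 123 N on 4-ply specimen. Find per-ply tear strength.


Formula: Per-ply strength = Total force / Number of plies
Per-ply = 123 N / 4
Per-ply = 30.75 N

30.75 N


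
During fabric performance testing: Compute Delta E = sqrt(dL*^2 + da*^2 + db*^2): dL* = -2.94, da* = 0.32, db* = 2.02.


Formula: Delta E = sqrt(dL*^2 + da*^2 + db*^2)
Step 1: dL*^2 = (-2.94)^2 = 8.6436
Step 2: da*^2 = 0.32^2 = 0.1024
Step 3: db*^2 = 2.02^2 = 4.0804
Step 4: Sum = 8.6436 + 0.1024 + 4.0804 = 12.8264
Step 5: Delta E = sqrt(12.8264) = 3.58

3.58 Delta E


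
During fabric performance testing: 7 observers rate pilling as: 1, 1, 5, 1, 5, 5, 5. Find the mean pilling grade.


Formula: Mean = sum / count
Sum = 1 + 1 + 5 + 1 + 5 + 5 + 5 = 23
Mean = 23 / 7 = 3.3

3.3


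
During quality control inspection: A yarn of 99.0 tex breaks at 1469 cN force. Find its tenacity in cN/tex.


Formula: Tenacity = Breaking force / Linear density
Tenacity = 1469 cN / 99.0 tex
Tenacity = 14.84 cN/tex

14.84 cN/tex


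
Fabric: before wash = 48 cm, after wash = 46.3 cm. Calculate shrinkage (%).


Formula: Shrinkage% = ((L_before - L_after) / L_before) * 100
Step 1: Shrinkage = 48 - 46.3 = 1.7 cm
Step 2: Shrinkage% = (1.7 / 48) * 100
Step 3: Shrinkage% = 0.035417 * 100 = 3.5417% ≈ 3.5%

3.5%


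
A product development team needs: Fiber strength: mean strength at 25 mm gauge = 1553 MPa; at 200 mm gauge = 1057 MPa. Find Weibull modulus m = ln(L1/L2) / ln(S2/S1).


Formula: m = ln(L1/L2) / ln(S2/S1)
Step 1: ln(L1/L2) = ln(25/200) = -2.07944
Step 2: S2/S1 = 1057/1553 = 0.68062
Step 3: ln(S2/S1) = ln(0.68062) = -0.38475
Step 4: m = -2.07944 / -0.38475 = 5.40

5.40 (Weibull m)


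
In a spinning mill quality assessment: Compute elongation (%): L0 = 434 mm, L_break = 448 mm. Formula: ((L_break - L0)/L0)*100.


Formula: Elongation (%) = ((L_break - L0) / L0) * 100
Step 1: Extension = 448 - 434 = 14 mm
Step 2: Elongation = (14 / 434) * 100
Step 3: Elongation = 0.032258 * 100 = 3.2258% ≈ 3.2%

3.2%


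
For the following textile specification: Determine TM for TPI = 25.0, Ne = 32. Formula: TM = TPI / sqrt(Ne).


Formula: TM = TPI / sqrt(Ne)
Step 1: sqrt(Ne) = sqrt(32) = 5.6569
Step 2: TM = 25.0 / 5.6569 = 4.42

4.42 TM


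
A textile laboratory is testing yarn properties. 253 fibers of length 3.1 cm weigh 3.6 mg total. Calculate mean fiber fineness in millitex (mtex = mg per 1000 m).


Formula: fineness (mtex) = mass (mg) / total length (km) = (mass_mg / total_length_m) * 1000
Step 1: Convert fiber length: 3.1 cm = 0.031 m
Step 2: Total fiber length = 253 * 0.031 = 7.843 m
Step 3: Linear density = 3.6 mg / 7.843 m = 0.4590 mg/m
Step 4: fineness = 0.4590 * 1000 = 459.0 mtex

459.0 mtex


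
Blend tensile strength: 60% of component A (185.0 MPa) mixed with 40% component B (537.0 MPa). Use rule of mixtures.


Formula: Blend property = (fraction_A * property_A) + (fraction_B * property_B)
Step 1: Contribution A = 60/100 * 185.0 MPa = 111.0 MPa
Step 2: Contribution B = 40/100 * 537.0 MPa = 214.8 MPa
Step 3: Blend tensile strength = 111.0 + 214.8 = 325.8 MPa

325.8 MPa


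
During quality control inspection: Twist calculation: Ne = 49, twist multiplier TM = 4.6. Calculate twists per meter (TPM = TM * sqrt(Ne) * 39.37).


Formula: TPM = TM * sqrt(Ne) * 39.37
Step 1: sqrt(Ne) = sqrt(49) = 7
Step 2: TM * sqrt(Ne) = 4.6 * 7 = 32.2
Step 3: TPM = 32.2 * 39.37 = 1268 twists/m

1268 twists/m


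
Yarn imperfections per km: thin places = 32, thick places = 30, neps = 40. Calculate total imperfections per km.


Formula: Total = thin places + thick places + neps
Total = 32 + 30 + 40
Total = 102 imperfections/km

102 imperfections/km


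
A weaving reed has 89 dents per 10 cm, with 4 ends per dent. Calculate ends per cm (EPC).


Formula: EPC = (dents per 10 cm * ends per dent) / 10
Step 1: Total ends per 10 cm = 89 * 4 = 356
Step 2: EPC = 356 / 10 = 35.6 ends/cm

35.6 ends/cm


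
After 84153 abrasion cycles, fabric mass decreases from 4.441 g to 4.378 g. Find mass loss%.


Formula: Mass loss% = ((m_before - m_after) / m_before) * 100
Step 1: Mass loss = 4.441 - 4.378 = 0.063 g
Step 2: Ratio = 0.063 / 4.441 = 0.014186
Step 3: Mass loss% = 0.014186 * 100 = 1.4186% ≈ 1.42%

1.42%
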